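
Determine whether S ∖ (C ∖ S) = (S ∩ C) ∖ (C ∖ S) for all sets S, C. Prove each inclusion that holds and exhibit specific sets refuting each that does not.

(⟹) This inclusion fails. Take S = {1}, C = ∅; then 1 ∈ S ∖ (C ∖ S) but 1 ∉ (S ∩ C) ∖ (C ∖ S).

(⟸) Let x ∈ (S ∩ C) ∖ (C ∖ S). Then x ∈ S ∩ C, from which x ∈ S ∖ (C ∖ S).

(⊆) fails; (⊇) holds.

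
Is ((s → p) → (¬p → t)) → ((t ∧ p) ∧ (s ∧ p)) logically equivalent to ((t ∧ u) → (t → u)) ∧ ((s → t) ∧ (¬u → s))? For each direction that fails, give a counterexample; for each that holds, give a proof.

[⇒] This fails. Under p = F, s = F, u = F, t = F, the left side is true but the right side is false.

[⇐] This fails. Under p = T, s = F, u = T, t = F, the left side is false but the right side is true.

Both directions fail.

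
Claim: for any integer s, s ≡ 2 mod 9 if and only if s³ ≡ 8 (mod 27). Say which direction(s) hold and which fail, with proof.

(⇒) Suppose s ≡ 2 (mod 9). Working modulo 27, s ∈ {2, 11, 20}; for each such r, r³ ≡ 8 (mod 27).

(⇐) Conversely, the residues r modulo 27 with r³ ≡ 8 (mod 27) are exactly {2, 11, 20}, and each is ≡ 2 (mod 9).

Both implications hold.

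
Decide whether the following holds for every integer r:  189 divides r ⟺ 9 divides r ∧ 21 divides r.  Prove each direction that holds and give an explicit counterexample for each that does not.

[⇐] This fails: take r = 63. Both 9 ∣ 63 and 21 ∣ 63, yet 63 is not a multiple of 189 (since 63 = 0·189 + 63), so 189 ∤ 63.

[⇒] If 189 ∣ r, write r = 189q. Since 189 = 21·9, r = 9·(21q), so 9 ∣ r; and since 189 = 9·21, r = 21·(9q), so 21 ∣ r.

Only the forward direction holds.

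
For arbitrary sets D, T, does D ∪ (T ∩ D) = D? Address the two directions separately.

(⟹) Let x ∈ D ∪ (T ∩ D). Then either x ∈ D and x ∉ T; or x ∈ D ∩ T. In each case x ∈ D, so D ∪ (T ∩ D) ⊆ D.

(⟸) Let x ∈ D. Then either x ∈ D and x ∉ T; or x ∈ D ∩ T. In each case x ∈ D ∪ (T ∩ D), so D ⊆ D ∪ (T ∩ D).

Both inclusions hold; the sets are equal.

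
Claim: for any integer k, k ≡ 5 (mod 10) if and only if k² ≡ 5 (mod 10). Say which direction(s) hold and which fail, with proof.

(⇒) Suppose k ≡ 5 (mod 10). Write k = 10j + 5. Then (10j + 5)² = 100j² + 100j + 25 = 10(10j² + 10j + 2) + 5, so k² ≡ 5 (mod 10).

(⇐) For the converse, argue contrapositively. If k ≢ 5 (mod 10), then k is congruent to one of 0, 1, 2, 3, 4, 6, 7, 8, 9 modulo 10, and these give k² ≡ 0, 1, 4, 9, 6, 6, 9, 4, 1 respectively — never 5.

The biconditional holds.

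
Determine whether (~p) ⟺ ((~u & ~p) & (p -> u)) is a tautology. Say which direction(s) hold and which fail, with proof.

Not equivalent: only (⇐) holds.

(⟸) Assume the antecedent. If p is true, the antecedent cannot hold. If p is false, ~p reduces to true regardless of the other variables. Either way ~p holds.

(⟹) This fails. Under p = F, u = T, the left side is true but the right side is false.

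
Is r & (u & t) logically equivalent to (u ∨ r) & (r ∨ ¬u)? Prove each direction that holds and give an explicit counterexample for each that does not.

The forward direction holds; the converse fails.

(⟹) Assume the antecedent. If t is true, the antecedent forces (t = T, r = T, u = T), and (u ∨ r) & (r ∨ ¬u) holds there. If t is false, the antecedent cannot hold. Either way (u ∨ r) & (r ∨ ¬u) holds.

(⟸) This fails. Under t = F, r = T, u = F, the left side is false but the right side is true.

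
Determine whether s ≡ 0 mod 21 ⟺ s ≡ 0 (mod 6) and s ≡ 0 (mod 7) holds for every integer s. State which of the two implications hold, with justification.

Only the reverse direction holds.

(→) This fails: s = 21 gives 21 ≡ 0 (mod 21) but 21 ≡ 3 (mod 6), so the conjunction on the right does not hold.

(←) Conversely, if s ≡ 0 (mod 6) and s ≡ 0 (mod 7), then by the Chinese remainder theorem s ≡ 0 (mod 42). Since 0 ≡ 0 (mod 21) and 21 ∣ 42, we get s ≡ 0 (mod 21).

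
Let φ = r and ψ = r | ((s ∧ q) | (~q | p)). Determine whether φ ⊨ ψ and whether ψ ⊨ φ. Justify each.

(⇒) Assume the antecedent. If r is true, r | ((s ∧ q) | (~q | p)) reduces to true regardless of the other variables. If r is false, the antecedent cannot hold. Either way r | ((s ∧ q) | (~q | p)) holds.

(⇐) This fails. Under p = F, r = F, s = F, q = F, the left side is false but the right side is true.

Not equivalent: only (⇒) holds.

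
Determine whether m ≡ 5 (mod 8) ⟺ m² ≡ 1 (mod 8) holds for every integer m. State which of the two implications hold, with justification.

Converse. This fails: take m = 1. Then 1² = 1 ≡ 1 (mod 8), yet 1 ≡ 1 (mod 8), not 5.

Forward direction. Suppose m ≡ 5 (mod 8). Write m = 8j + 5. Then (8j + 5)² = 64j² + 80j + 25 = 8(8j² + 10j + 3) + 1, so m² ≡ 1 (mod 8).

Not equivalent: only (⇒) holds.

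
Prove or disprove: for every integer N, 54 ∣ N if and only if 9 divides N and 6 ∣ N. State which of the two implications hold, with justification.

[⇒] If 54 ∣ N, write N = 54q. Since 54 = 6·9, N = 9·(6q), so 9 ∣ N; and since 54 = 9·6, N = 6·(9q), so 6 ∣ N.

[⇐] This fails: take N = 18. Both 9 ∣ 18 and 6 ∣ 18, yet 18 is not a multiple of 54 (since 18 = 0·54 + 18), so 54 ∤ 18.

Only the forward implication holds.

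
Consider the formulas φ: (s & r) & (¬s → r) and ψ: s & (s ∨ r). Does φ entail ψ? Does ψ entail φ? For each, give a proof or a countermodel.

Only the forward implication holds.

Forward direction. Assume the antecedent. If r is true, the antecedent forces (r = T, s = T), and s & (s ∨ r) holds there. If r is false, the antecedent cannot hold. Either way s & (s ∨ r) holds.

Converse. This fails. Under r = F, s = T, the left side is false but the right side is true.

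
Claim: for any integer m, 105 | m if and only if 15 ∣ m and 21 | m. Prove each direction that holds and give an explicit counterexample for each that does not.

Both directions hold; the statement is true.

[⇐] Suppose 15 ∣ m and 21 ∣ m. Any common multiple of 15 and 21 is a multiple of their lcm; here lcm(15, 21) = 15·21/gcd(15, 21) = 315/3 = 105, so 105 ∣ m.

[⇒] If 105 ∣ m, write m = 105q. Since 105 = 7·15, m = 15·(7q), so 15 ∣ m; and since 105 = 5·21, m = 21·(5q), so 21 ∣ m.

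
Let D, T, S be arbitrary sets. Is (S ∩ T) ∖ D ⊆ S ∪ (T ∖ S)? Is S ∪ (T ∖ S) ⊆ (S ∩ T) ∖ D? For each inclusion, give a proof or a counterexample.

(⟹) Let x ∈ (S ∩ T) ∖ D. Then x ∈ T ∩ S and x ∉ D, from which x ∈ S ∪ (T ∖ S).

(⟸) This inclusion fails. Take D = ∅, T = {1}, S = ∅; then 1 ∈ S ∪ (T ∖ S) but 1 ∉ (S ∩ T) ∖ D.

(⊆) holds; (⊇) fails.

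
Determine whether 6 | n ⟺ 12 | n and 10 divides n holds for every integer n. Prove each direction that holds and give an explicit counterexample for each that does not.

Only the reverse direction holds.

[⇒] This fails: take n = 6. Certainly 6 ∣ 6, but 12 ∤ 6.

[⇐] Suppose 12 ∣ n and 10 ∣ n. Any common multiple of 12 and 10 is a multiple of their lcm; here lcm(12, 10) = 12·10/gcd(12, 10) = 120/2 = 60, so 60 ∣ n. Since 6 ∣ 60, it follows that 6 ∣ n.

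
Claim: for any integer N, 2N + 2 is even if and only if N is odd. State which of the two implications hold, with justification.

(←) Suppose N is odd. Since 2 is even, 2N is even for every N, so 2N + 2 has the same parity as 2, which is even. Hence 2N + 2 is even.

(→) This fails: take N = 6. Then 2N + 2 = 14, which is even, yet N = 6 is even, not odd.

(⇒) fails; (⇐) holds.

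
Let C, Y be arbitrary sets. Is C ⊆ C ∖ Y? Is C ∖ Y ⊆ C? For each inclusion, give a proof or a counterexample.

(⊆) This inclusion fails. Take C = {1}, Y = {1}; then 1 ∈ C but 1 ∉ C ∖ Y.

(⊇) Let x ∈ C ∖ Y. Then x ∈ C and x ∉ Y, from which x ∈ C.

The sets are not equal: only the reverse inclusion holds.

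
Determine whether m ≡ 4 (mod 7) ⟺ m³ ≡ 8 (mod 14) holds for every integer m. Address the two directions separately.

Neither implication holds.

[⇒] This fails: take m = 11. Then 11 ≡ 4 (mod 7), but 11³ = 1331 ≡ 1 (mod 14), not 8.

[⇐] This fails: take m = 2. Then 2³ = 8 ≡ 8 (mod 14), yet 2 ≡ 2 (mod 7), not 4.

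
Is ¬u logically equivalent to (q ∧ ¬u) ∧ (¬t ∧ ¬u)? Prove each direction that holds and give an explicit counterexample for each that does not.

(⇒) This fails. Under u = F, t = F, q = F, the left side is true but the right side is false.

(⇐) Assume the antecedent. If u is true, the antecedent cannot hold. If u is false, ¬u reduces to true regardless of the other variables. Either way ¬u holds.

(⇒) fails; (⇐) holds.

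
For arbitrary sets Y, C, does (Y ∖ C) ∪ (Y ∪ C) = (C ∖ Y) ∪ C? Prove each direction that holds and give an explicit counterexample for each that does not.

(⊆) This inclusion fails. Take Y = {1}, C = ∅; then 1 ∈ (Y ∖ C) ∪ (Y ∪ C) but 1 ∉ (C ∖ Y) ∪ C.

(⊇) Let x ∈ (C ∖ Y) ∪ C. Then either x ∈ C and x ∉ Y; or x ∈ Y ∩ C. In each case x ∈ (Y ∖ C) ∪ (Y ∪ C), so (C ∖ Y) ∪ C ⊆ (Y ∖ C) ∪ (Y ∪ C).

(⊆) fails; (⊇) holds.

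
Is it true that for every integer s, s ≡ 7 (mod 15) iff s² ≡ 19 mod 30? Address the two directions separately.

Neither direction holds.

(⇒) This fails: take s = 22. Then 22 ≡ 7 (mod 15), but 22² = 484 ≡ 4 (mod 30), not 19.

(⇐) This fails: take s = 13. Then 13² = 169 ≡ 19 (mod 30), yet 13 ≡ 13 (mod 15), not 7.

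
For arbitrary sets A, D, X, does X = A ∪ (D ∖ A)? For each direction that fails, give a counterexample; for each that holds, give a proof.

Neither inclusion holds.

(⊆) This inclusion fails. Take A = ∅, D = ∅, X = {1}; then 1 ∈ X but 1 ∉ A ∪ (D ∖ A).

(⊇) This inclusion fails. Take A = {1}, D = ∅, X = ∅; then 1 ∈ A ∪ (D ∖ A) but 1 ∉ X.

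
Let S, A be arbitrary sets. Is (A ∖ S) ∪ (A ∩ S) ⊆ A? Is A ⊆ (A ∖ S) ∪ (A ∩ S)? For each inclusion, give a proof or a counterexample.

Forward inclusion. Let x ∈ (A ∖ S) ∪ (A ∩ S). Then either x ∈ A and x ∉ S; or x ∈ S ∩ A. In each case x ∈ A, so (A ∖ S) ∪ (A ∩ S) ⊆ A.

Reverse inclusion. Let x ∈ A. Then either x ∈ A and x ∉ S; or x ∈ S ∩ A. In each case x ∈ (A ∖ S) ∪ (A ∩ S), so A ⊆ (A ∖ S) ∪ (A ∩ S).

The two sets are equal.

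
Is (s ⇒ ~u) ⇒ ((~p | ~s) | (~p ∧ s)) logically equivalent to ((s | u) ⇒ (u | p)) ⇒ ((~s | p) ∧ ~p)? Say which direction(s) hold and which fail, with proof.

[⇒] This fails. Under s = F, p = T, u = F, the left side is true but the right side is false.

[⇐] Assume the antecedent. If s is true, the antecedent forces (s = T, p = F, u = F), and the consequent holds there. If s is false, the consequent reduces to true regardless of the other variables. Either way the consequent holds.

(⇒) fails; (⇐) holds.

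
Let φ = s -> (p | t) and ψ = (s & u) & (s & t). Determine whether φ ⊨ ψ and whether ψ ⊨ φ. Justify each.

Only the converse holds.

(⇒) This fails. Under p = F, s = F, u = F, t = F, the left side is true but the right side is false.

(⇐) Assume the antecedent. If p is true, s -> (p | t) reduces to true regardless of the other variables. If p is false, the antecedent forces (p = F, s = T, u = T, t = T), and s -> (p | t) holds there. Either way s -> (p | t) holds.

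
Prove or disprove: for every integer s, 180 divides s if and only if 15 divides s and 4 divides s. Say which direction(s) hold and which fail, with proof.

(⇐) This fails: take s = 60. Both 15 ∣ 60 and 4 ∣ 60, yet 60 is not a multiple of 180 (since 60 = 0·180 + 60), so 180 ∤ 60.

(⇒) If 180 ∣ s, write s = 180q. Since 180 = 12·15, s = 15·(12q), so 15 ∣ s; and since 180 = 45·4, s = 4·(45q), so 4 ∣ s.

Only the forward implication holds.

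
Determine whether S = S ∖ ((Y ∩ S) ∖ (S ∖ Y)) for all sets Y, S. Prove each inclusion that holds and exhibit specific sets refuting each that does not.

(⊆) fails; (⊇) holds.

(⊆) This inclusion fails. Take Y = {1}, S = {1}; then 1 ∈ S but 1 ∉ S ∖ ((Y ∩ S) ∖ (S ∖ Y)).

(⊇) Let x ∈ S ∖ ((Y ∩ S) ∖ (S ∖ Y)). Then x ∈ S and x ∉ Y, from which x ∈ S.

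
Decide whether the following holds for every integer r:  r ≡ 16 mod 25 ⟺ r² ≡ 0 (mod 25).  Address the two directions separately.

(→) This fails: take r = 16. Then 16 ≡ 16 (mod 25), but 16² = 256 ≡ 6 (mod 25), not 0.

(←) This fails: take r = 0. Then 0² = 0 ≡ 0 (mod 25), yet 0 ≡ 0 (mod 25), not 16.

(⇒) fails and (⇐) fails.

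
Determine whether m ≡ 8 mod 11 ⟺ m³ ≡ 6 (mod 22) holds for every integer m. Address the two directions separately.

Not equivalent: only (⇐) holds.

Forward direction. This fails: take m = 19. Then 19 ≡ 8 (mod 11), but 19³ = 6859 ≡ 17 (mod 22), not 6.

Converse. The residues r modulo 22 with r³ ≡ 6 (mod 22) are exactly {8}, and each is ≡ 8 (mod 11).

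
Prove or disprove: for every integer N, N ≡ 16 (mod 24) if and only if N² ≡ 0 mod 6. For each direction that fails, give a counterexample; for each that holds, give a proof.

(⟹) This fails: take N = 16. Then 16 ≡ 16 (mod 24), but 16² = 256 ≡ 4 (mod 6), not 0.

(⟸) This fails: take N = 0. Then 0² = 0 ≡ 0 (mod 6), yet 0 ≡ 0 (mod 24), not 16.

Neither direction holds.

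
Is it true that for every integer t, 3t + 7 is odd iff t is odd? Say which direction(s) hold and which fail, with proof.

Neither implication holds.

(⇒) This fails: t = 0 gives 3t + 7 = 7, which is odd, but 0 is even, not odd.

(⇐) This also fails: t = 1 is odd, but 3t + 7 = 10 is even, not odd.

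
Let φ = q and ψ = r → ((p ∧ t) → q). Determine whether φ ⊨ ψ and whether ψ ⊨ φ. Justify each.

Forward direction. Assume the antecedent. If q is true, r → ((p ∧ t) → q) reduces to true regardless of the other variables. If q is false, the antecedent cannot hold. Either way r → ((p ∧ t) → q) holds.

Converse. This fails. Under q = F, p = F, r = F, t = F, the left side is false but the right side is true.

Only the forward direction holds.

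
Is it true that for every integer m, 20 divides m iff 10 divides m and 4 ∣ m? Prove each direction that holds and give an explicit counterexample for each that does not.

Forward direction. If 20 ∣ m, write m = 20q. Since 20 = 2·10, m = 10·(2q), so 10 ∣ m; and since 20 = 5·4, m = 4·(5q), so 4 ∣ m.

Converse. Suppose 10 ∣ m and 4 ∣ m. Any common multiple of 10 and 4 is a multiple of their lcm; here lcm(10, 4) = 10·4/gcd(10, 4) = 40/2 = 20, so 20 ∣ m.

Equivalent; both directions hold.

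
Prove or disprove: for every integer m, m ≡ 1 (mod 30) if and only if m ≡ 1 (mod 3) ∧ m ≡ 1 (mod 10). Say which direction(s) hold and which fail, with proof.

[⇐] If m ≡ 1 (mod 3) and m ≡ 1 (mod 10), then by the Chinese remainder theorem m ≡ 1 (mod 30). This is exactly m ≡ 1 (mod 30).

[⇒] Suppose m ≡ 1 (mod 30); write m = 30j + 1. Since 3 ∣ 30, reducing mod 3 gives m ≡ 1 (mod 3); since 10 ∣ 30, reducing mod 10 gives m ≡ 1 (mod 10).

Both implications hold.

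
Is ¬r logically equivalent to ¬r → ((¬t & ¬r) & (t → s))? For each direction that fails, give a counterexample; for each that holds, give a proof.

(⟹) This fails. Under s = F, t = T, r = F, the left side is true but the right side is false.

(⟸) This fails. Under s = F, t = F, r = T, the left side is false but the right side is true.

Neither direction holds.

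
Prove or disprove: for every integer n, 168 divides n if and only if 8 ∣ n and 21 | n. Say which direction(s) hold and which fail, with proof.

Both directions hold.

(⟹) If 168 ∣ n, write n = 168q. Since 168 = 21·8, n = 8·(21q), so 8 ∣ n; and since 168 = 8·21, n = 21·(8q), so 21 ∣ n.

(⟸) Suppose 8 ∣ n and 21 ∣ n. Any common multiple of 8 and 21 is a multiple of their lcm; here gcd(8, 21) = 1, so lcm(8, 21) = 8·21 = 168, so 168 ∣ n.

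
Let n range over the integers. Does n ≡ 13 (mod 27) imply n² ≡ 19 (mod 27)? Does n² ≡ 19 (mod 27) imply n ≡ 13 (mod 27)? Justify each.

(⇒) This fails: take n = 13. Then 13 ≡ 13 (mod 27), but 13² = 169 ≡ 7 (mod 27), not 19.

(⇐) This fails: take n = 10. Then 10² = 100 ≡ 19 (mod 27), yet 10 ≡ 10 (mod 27), not 13.

Neither implication holds.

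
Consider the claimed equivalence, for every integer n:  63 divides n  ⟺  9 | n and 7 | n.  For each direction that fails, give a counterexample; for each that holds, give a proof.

Forward direction. If 63 ∣ n, write n = 63q. Since 63 = 7·9, n = 9·(7q), so 9 ∣ n; and since 63 = 9·7, n = 7·(9q), so 7 ∣ n.

Converse. Suppose 9 ∣ n and 7 ∣ n. Any common multiple of 9 and 7 is a multiple of their lcm; here gcd(9, 7) = 1, so lcm(9, 7) = 9·7 = 63, so 63 ∣ n.

Both directions hold.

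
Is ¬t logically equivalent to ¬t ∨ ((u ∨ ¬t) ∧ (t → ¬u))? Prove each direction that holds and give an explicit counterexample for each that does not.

Both implications hold.

(⟹) Assume the antecedent. If t is true, the antecedent cannot hold. If t is false, ¬t ∨ ((u ∨ ¬t) ∧ (t → ¬u)) reduces to true regardless of the other variables. Either way ¬t ∨ ((u ∨ ¬t) ∧ (t → ¬u)) holds.

(⟸) Assume the antecedent. If t is true, the antecedent cannot hold. If t is false, ¬t reduces to true regardless of the other variables. Either way ¬t holds.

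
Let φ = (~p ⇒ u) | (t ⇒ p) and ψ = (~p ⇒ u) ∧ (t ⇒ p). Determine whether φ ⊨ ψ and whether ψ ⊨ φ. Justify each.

Only the converse holds.

(⇒) This fails. Under p = F, t = F, u = F, the left side is true but the right side is false.

(⇐) Assume the antecedent. If p is true, (~p ⇒ u) | (t ⇒ p) reduces to true regardless of the other variables. If p is false, the antecedent forces (p = F, t = F, u = T), and (~p ⇒ u) | (t ⇒ p) holds there. Either way (~p ⇒ u) | (t ⇒ p) holds.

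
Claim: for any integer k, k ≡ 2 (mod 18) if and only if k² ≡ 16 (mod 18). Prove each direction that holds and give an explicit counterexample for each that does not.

Neither direction holds.

[⇒] This fails: take k = 2. Then 2 ≡ 2 (mod 18), but 2² = 4 ≡ 4 (mod 18), not 16.

[⇐] This fails: take k = 4. Then 4² = 16 ≡ 16 (mod 18), yet 4 ≡ 4 (mod 18), not 2.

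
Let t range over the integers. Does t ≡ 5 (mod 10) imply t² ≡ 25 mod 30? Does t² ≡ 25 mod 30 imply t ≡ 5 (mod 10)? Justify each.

Not equivalent: only (⇐) holds.

[⇒] This fails: take t = 15. Then 15 ≡ 5 (mod 10), but 15² = 225 ≡ 15 (mod 30), not 25.

[⇐] Conversely, the residues r modulo 30 with r² ≡ 25 (mod 30) are exactly {5, 25}, and each is ≡ 5 (mod 10).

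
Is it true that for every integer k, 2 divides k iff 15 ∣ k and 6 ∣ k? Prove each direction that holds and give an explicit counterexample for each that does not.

(⟸) Suppose 15 ∣ k and 6 ∣ k. Any common multiple of 15 and 6 is a multiple of their lcm; here lcm(15, 6) = 15·6/gcd(15, 6) = 90/3 = 30, so 30 ∣ k. Since 2 ∣ 30, it follows that 2 ∣ k.

(⟹) This fails: take k = 2. Certainly 2 ∣ 2, but 15 ∤ 2.

The forward direction fails; the converse holds.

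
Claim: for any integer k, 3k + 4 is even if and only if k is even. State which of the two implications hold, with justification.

Both directions hold; the statement is true.

Forward direction. Suppose 3k + 4 is even. Since 3 is odd, 3k and k have the same parity, so 3k + 4 ≡ k + 4 (mod 2). As 4 is even, 3k + 4 is even exactly when k is even. Thus k is even.

Converse. Suppose k is even; write k = 2j. Then 3k + 4 = 3·(2j) + 4 = 2·3j + 4, which is even.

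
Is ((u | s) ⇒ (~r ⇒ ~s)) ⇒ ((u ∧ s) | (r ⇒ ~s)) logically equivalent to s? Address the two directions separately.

Forward direction. This fails. Under u = F, r = F, s = F, the left side is true but the right side is false.

Converse. This fails. Under u = F, r = T, s = T, the left side is false but the right side is true.

Both directions fail.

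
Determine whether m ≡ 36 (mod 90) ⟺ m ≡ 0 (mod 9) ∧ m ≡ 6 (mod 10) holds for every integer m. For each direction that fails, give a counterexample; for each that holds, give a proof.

(→) Suppose m ≡ 36 (mod 90); write m = 90j + 36. Since 9 ∣ 90, reducing mod 9 gives m ≡ 36 ≡ 0 (mod 9); since 10 ∣ 90, reducing mod 10 gives m ≡ 36 ≡ 6 (mod 10).

(←) Conversely, if m ≡ 0 (mod 9) and m ≡ 6 (mod 10), then by the Chinese remainder theorem m ≡ 36 (mod 90). This is exactly m ≡ 36 (mod 90).

Both implications hold.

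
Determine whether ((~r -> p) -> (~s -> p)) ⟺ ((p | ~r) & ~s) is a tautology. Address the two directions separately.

(⇒) fails; (⇐) holds.

Forward direction. This fails. Under r = F, p = F, s = T, the left side is true but the right side is false.

Converse. Assume the antecedent. If r is true, the antecedent forces (r = T, p = T, s = F), and (~r -> p) -> (~s -> p) holds there. If r is false, (~r -> p) -> (~s -> p) reduces to true regardless of the other variables. Either way (~r -> p) -> (~s -> p) holds.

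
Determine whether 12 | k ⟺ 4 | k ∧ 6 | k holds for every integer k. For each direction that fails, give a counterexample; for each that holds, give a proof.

The biconditional holds.

(⇒) If 12 ∣ k, write k = 12q. Since 12 = 3·4, k = 4·(3q), so 4 ∣ k; and since 12 = 2·6, k = 6·(2q), so 6 ∣ k.

(⇐) Suppose 4 ∣ k and 6 ∣ k. Any common multiple of 4 and 6 is a multiple of their lcm; here lcm(4, 6) = 4·6/gcd(4, 6) = 24/2 = 12, so 12 ∣ k.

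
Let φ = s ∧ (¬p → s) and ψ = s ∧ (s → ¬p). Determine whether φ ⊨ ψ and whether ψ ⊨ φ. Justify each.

(⇒) fails; (⇐) holds.

[⇒] This fails. Under s = T, p = T, the left side is true but the right side is false.

[⇐] Assume the antecedent. If s is true, s ∧ (¬p → s) reduces to true regardless of the other variables. If s is false, the antecedent cannot hold. Either way s ∧ (¬p → s) holds.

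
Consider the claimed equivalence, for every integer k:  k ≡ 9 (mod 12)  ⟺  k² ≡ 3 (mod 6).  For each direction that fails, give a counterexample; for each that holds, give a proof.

(→) Suppose k ≡ 9 (mod 12). Then k² ≡ 9² = 81 (mod 12), and since 6 ∣ 12, also k² ≡ 3 (mod 6).

(←) This fails: take k = 3. Then 3² = 9 ≡ 3 (mod 6), yet 3 ≡ 3 (mod 12), not 9.

Only the forward direction holds.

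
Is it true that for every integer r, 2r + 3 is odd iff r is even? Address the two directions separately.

The forward direction fails; the converse holds.

Forward direction. This fails: take r = 7. Then 2r + 3 = 17, which is odd, yet r = 7 is odd, not even.

Converse. Suppose r is even. Since 2 is even, 2r is even for every r, so 2r + 3 has the same parity as 3, which is odd. Hence 2r + 3 is odd.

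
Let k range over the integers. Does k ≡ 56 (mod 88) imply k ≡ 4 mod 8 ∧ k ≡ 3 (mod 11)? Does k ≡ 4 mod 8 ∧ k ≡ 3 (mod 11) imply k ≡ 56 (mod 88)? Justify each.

Neither direction holds.

(→) This fails: k = 56 gives 56 ≡ 56 (mod 88) but 56 ≡ 0 (mod 8), so the conjunction on the right does not hold.

(←) This fails: k = 36 satisfies both congruences on the right (36 ≡ 4 mod 8 and 36 ≡ 3 mod 11) yet 36 ≡ 36 (mod 88), not 56.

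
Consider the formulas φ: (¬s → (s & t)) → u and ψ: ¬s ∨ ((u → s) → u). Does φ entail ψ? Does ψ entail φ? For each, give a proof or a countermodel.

Forward direction. Assume the antecedent. If s is true, the antecedent forces (s = T, t = F, u = T) or (s = T, t = T, u = T), and ¬s ∨ ((u → s) → u) holds there. If s is false, ¬s ∨ ((u → s) → u) reduces to true regardless of the other variables. Either way ¬s ∨ ((u → s) → u) holds.

Converse. Assume the antecedent. If s is true, the antecedent forces (s = T, t = F, u = T) or (s = T, t = T, u = T), and (¬s → (s & t)) → u holds there. If s is false, (¬s → (s & t)) → u reduces to true regardless of the other variables. Either way (¬s → (s & t)) → u holds.

Both directions hold; the statement is true.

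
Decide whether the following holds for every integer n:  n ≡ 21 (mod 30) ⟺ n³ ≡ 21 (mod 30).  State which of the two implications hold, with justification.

Converse. Suppose n³ ≡ 21 (mod 30). The only residue r in {0, …, 29} with r³ ≡ 21 (mod 30) is r = 21, so n ≡ 21 (mod 30).

Forward direction. Suppose n ≡ 21 (mod 30). Write n = 30j + 21. Then (30j + 21)³ = 27000j³ + 56700j² + 39690j + 9261 = 30(900j³ + 1890j² + 1323j + 308) + 21, so n³ ≡ 21 (mod 30).

The biconditional holds.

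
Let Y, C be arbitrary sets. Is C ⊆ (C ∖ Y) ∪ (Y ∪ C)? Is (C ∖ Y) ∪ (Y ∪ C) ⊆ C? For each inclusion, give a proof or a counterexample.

(⊆) Let x ∈ C. Then either x ∈ C and x ∉ Y; or x ∈ Y ∩ C. In each case x ∈ (C ∖ Y) ∪ (Y ∪ C), so C ⊆ (C ∖ Y) ∪ (Y ∪ C).

(⊇) This inclusion fails. Take Y = {1}, C = ∅; then 1 ∈ (C ∖ Y) ∪ (Y ∪ C) but 1 ∉ C.

(⊆) holds; (⊇) fails.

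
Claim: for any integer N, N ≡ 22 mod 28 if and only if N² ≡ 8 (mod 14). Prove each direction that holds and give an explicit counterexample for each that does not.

Not equivalent: only (⇒) holds.

[⇐] This fails: take N = 6. Then 6² = 36 ≡ 8 (mod 14), yet 6 ≡ 6 (mod 28), not 22.

[⇒] Suppose N ≡ 22 (mod 28). Then N² ≡ 22² = 484 (mod 28), and since 14 ∣ 28, also N² ≡ 8 (mod 14).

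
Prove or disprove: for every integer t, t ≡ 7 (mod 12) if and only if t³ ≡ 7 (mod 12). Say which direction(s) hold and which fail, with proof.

(⟹) Suppose t ≡ 7 (mod 12). Write t = 12j + 7. Then (12j + 7)³ = 1728j³ + 3024j² + 1764j + 343 = 12(144j³ + 252j² + 147j + 28) + 7, so t³ ≡ 7 (mod 12).

(⟸) Conversely, suppose t³ ≡ 7 (mod 12). The only residue r in {0, …, 11} with r³ ≡ 7 (mod 12) is r = 7, so t ≡ 7 (mod 12).

Both directions hold.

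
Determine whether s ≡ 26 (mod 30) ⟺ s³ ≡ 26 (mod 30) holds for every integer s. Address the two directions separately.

Forward direction. Suppose s ≡ 26 (mod 30). Write s = 30j + 26. Then (30j + 26)³ = 27000j³ + 70200j² + 60840j + 17576 = 30(900j³ + 2340j² + 2028j + 585) + 26, so s³ ≡ 26 (mod 30).

Converse. Suppose s³ ≡ 26 (mod 30). The only residue r in {0, …, 29} with r³ ≡ 26 (mod 30) is r = 26, so s ≡ 26 (mod 30).

The biconditional holds.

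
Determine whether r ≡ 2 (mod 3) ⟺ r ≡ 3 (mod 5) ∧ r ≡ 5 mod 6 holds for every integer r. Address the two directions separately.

[⇒] This fails: r = 2 gives 2 ≡ 2 (mod 3) but 2 ≡ 2 (mod 5), so the conjunction on the right does not hold.

[⇐] Conversely, if r ≡ 3 (mod 5) and r ≡ 5 (mod 6), then by the Chinese remainder theorem r ≡ 23 (mod 30). Since 23 ≡ 2 (mod 3) and 3 ∣ 30, we get r ≡ 2 (mod 3).

Only the reverse direction holds.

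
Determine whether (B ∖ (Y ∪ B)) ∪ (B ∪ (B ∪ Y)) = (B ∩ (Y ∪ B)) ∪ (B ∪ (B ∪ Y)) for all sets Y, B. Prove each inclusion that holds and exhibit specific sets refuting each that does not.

(⟸) Let x ∈ (B ∩ (Y ∪ B)) ∪ (B ∪ (B ∪ Y)). Then either x ∈ Y and x ∉ B; or x ∈ B and x ∉ Y; or x ∈ Y ∩ B. In each case x ∈ (B ∖ (Y ∪ B)) ∪ (B ∪ (B ∪ Y)), so (B ∩ (Y ∪ B)) ∪ (B ∪ (B ∪ Y)) ⊆ (B ∖ (Y ∪ B)) ∪ (B ∪ (B ∪ Y)).

(⟹) Let x ∈ (B ∖ (Y ∪ B)) ∪ (B ∪ (B ∪ Y)). Then either x ∈ Y and x ∉ B; or x ∈ B and x ∉ Y; or x ∈ Y ∩ B. In each case x ∈ (B ∩ (Y ∪ B)) ∪ (B ∪ (B ∪ Y)), so (B ∖ (Y ∪ B)) ∪ (B ∪ (B ∪ Y)) ⊆ (B ∩ (Y ∪ B)) ∪ (B ∪ (B ∪ Y)).

The two sets are equal.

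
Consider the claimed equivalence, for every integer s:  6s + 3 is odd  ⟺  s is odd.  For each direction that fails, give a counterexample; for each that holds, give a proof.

The forward direction fails; the converse holds.

[⇒] This fails: take s = 2. Then 6s + 3 = 15, which is odd, yet s = 2 is even, not odd.

[⇐] Suppose s is odd. Since 6 is even, 6s is even for every s, so 6s + 3 has the same parity as 3, which is odd. Hence 6s + 3 is odd.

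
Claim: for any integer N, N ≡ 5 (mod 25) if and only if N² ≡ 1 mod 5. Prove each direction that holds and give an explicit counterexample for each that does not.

Neither implication holds.

[⇒] This fails: take N = 5. Then 5 ≡ 5 (mod 25), but 5² = 25 ≡ 0 (mod 5), not 1.

[⇐] This fails: take N = 1. Then 1² = 1 ≡ 1 (mod 5), yet 1 ≡ 1 (mod 25), not 5.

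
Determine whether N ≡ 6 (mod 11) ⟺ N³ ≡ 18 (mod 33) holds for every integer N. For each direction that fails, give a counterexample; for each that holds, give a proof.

(⟹) This fails: take N = 17. Then 17 ≡ 6 (mod 11), but 17³ = 4913 ≡ 29 (mod 33), not 18.

(⟸) Conversely, the residues r modulo 33 with r³ ≡ 18 (mod 33) are exactly {6}, and each is ≡ 6 (mod 11).

Only the reverse direction holds.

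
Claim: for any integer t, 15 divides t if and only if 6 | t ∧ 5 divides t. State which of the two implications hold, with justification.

(⟸) Suppose 6 ∣ t and 5 ∣ t. Any common multiple of 6 and 5 is a multiple of their lcm; here gcd(6, 5) = 1, so lcm(6, 5) = 6·5 = 30, so 30 ∣ t. Since 15 ∣ 30, it follows that 15 ∣ t.

(⟹) This fails: take t = 15. Certainly 15 ∣ 15, but 6 ∤ 15.

Only the reverse direction holds.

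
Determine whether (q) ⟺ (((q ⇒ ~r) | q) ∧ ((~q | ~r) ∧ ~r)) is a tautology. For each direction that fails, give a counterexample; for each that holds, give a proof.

Both directions fail.

(⟹) This fails. Under q = T, r = T, the left side is true but the right side is false.

(⟸) This fails. Under q = F, r = F, the left side is false but the right side is true.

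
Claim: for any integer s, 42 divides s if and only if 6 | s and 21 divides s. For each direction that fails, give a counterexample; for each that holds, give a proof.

Forward direction. If 42 ∣ s, write s = 42q. Since 42 = 7·6, s = 6·(7q), so 6 ∣ s; and since 42 = 2·21, s = 21·(2q), so 21 ∣ s.

Converse. Suppose 6 ∣ s and 21 ∣ s. Any common multiple of 6 and 21 is a multiple of their lcm; here lcm(6, 21) = 6·21/gcd(6, 21) = 126/3 = 42, so 42 ∣ s.

The biconditional holds.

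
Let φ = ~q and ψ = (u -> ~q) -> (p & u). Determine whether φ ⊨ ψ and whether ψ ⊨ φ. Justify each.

Neither direction holds.

(→) This fails. Under p = F, u = F, q = F, the left side is true but the right side is false.

(←) This fails. Under p = F, u = T, q = T, the left side is false but the right side is true.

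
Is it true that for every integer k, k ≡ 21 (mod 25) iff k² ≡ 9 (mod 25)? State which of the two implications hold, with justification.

Neither direction holds.

(⇒) This fails: take k = 21. Then 21 ≡ 21 (mod 25), but 21² = 441 ≡ 16 (mod 25), not 9.

(⇐) This fails: take k = 3. Then 3² = 9 ≡ 9 (mod 25), yet 3 ≡ 3 (mod 25), not 21.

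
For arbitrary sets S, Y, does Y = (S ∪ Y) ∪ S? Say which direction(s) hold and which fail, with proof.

Reverse inclusion. This inclusion fails. Take S = {1}, Y = ∅; then 1 ∈ (S ∪ Y) ∪ S but 1 ∉ Y.

Forward inclusion. Let x ∈ Y. Then either x ∈ Y and x ∉ S; or x ∈ S ∩ Y. In each case x ∈ (S ∪ Y) ∪ S, so Y ⊆ (S ∪ Y) ∪ S.

(⊆) holds; (⊇) fails.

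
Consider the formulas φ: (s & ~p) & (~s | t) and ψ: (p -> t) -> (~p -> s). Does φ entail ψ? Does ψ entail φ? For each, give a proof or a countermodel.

(⟹) Assume the antecedent. If p is true, the antecedent cannot hold. If p is false, the antecedent forces (p = F, t = T, s = T), and (p -> t) -> (~p -> s) holds there. Either way (p -> t) -> (~p -> s) holds.

(⟸) This fails. Under p = T, t = F, s = F, the left side is false but the right side is true.

Only the forward implication holds.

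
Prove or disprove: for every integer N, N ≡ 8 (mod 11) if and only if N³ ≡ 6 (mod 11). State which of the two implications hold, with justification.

[⇒] Suppose N ≡ 8 (mod 11). Write N = 11j + 8. Then (11j + 8)³ = 1331j³ + 2904j² + 2112j + 512 = 11(121j³ + 264j² + 192j + 46) + 6, so N³ ≡ 6 (mod 11).

[⇐] For the converse, argue contrapositively. If N ≢ 8 (mod 11), then N is congruent to one of 0, 1, 2, 3, 4, 5, 6, 7, 9, 10 modulo 11, and these give N³ ≡ 0, 1, 8, 5, 9, 4, 7, 2, 3, 10 respectively — never 6.

Both implications hold.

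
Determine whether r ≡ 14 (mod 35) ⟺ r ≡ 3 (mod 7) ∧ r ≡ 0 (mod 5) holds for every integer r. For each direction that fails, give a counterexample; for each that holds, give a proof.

(⟹) This fails: r = 14 gives 14 ≡ 14 (mod 35) but 14 ≡ 0 (mod 7), so the conjunction on the right does not hold.

(⟸) This fails: r = 10 satisfies both congruences on the right (10 ≡ 3 mod 7 and 10 ≡ 0 mod 5) yet 10 ≡ 10 (mod 35), not 14.

Neither implication holds.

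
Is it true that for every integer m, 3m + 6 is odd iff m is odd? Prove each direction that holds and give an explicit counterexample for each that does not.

The biconditional holds.

Forward direction. Suppose 3m + 6 is odd. Since 3 is odd, 3m and m have the same parity, so 3m + 6 ≡ m + 6 (mod 2). As 6 is even, 3m + 6 is odd exactly when m is odd. Thus m is odd.

Converse. Suppose m is odd; write m = 2j + 1. Then 3m + 6 = 3·(2j + 1) + 6 = 2·3j + 9, which is odd.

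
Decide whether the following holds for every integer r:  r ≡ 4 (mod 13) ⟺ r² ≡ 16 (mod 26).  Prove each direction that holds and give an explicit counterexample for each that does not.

[⇒] This fails: take r = 17. Then 17 ≡ 4 (mod 13), but 17² = 289 ≡ 3 (mod 26), not 16.

[⇐] This fails: take r = 22. Then 22² = 484 ≡ 16 (mod 26), yet 22 ≡ 9 (mod 13), not 4.

Both directions fail.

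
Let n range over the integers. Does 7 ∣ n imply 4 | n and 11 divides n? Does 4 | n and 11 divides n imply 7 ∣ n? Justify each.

Neither implication holds.

Forward direction. This fails: take n = 7. Certainly 7 ∣ 7, but 4 ∤ 7.

Converse. This fails: take n = 44. Both 4 ∣ 44 and 11 ∣ 44, yet 44 is not a multiple of 7 (since 44 = 6·7 + 2), so 7 ∤ 44.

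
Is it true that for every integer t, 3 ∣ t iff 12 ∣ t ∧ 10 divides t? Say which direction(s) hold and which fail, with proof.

The forward direction fails; the converse holds.

[⇐] Suppose 12 ∣ t and 10 ∣ t. Any common multiple of 12 and 10 is a multiple of their lcm; here lcm(12, 10) = 12·10/gcd(12, 10) = 120/2 = 60, so 60 ∣ t. Since 3 ∣ 60, it follows that 3 ∣ t.

[⇒] This fails: take t = 3. Certainly 3 ∣ 3, but 12 ∤ 3.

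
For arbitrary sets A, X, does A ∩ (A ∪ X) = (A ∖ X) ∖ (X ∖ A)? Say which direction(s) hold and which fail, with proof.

Only the reverse inclusion holds.

Reverse inclusion. Let x ∈ (A ∖ X) ∖ (X ∖ A). Then x ∈ A and x ∉ X, from which x ∈ A ∩ (A ∪ X).

Forward inclusion. This inclusion fails. Take A = {1}, X = {1}; then 1 ∈ A ∩ (A ∪ X) but 1 ∉ (A ∖ X) ∖ (X ∖ A).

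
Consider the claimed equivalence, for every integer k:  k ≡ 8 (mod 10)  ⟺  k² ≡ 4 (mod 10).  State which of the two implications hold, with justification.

[⇒] Suppose k ≡ 8 (mod 10). Write k = 10j + 8. Then (10j + 8)² = 100j² + 160j + 64 = 10(10j² + 16j + 6) + 4, so k² ≡ 4 (mod 10).

[⇐] This fails: take k = 2. Then 2² = 4 ≡ 4 (mod 10), yet 2 ≡ 2 (mod 10), not 8.

Only the forward implication holds.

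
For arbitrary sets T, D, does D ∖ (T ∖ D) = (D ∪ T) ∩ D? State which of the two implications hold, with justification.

Forward inclusion. Let x ∈ D ∖ (T ∖ D). Then either x ∈ D and x ∉ T; or x ∈ T ∩ D. In each case x ∈ (D ∪ T) ∩ D, so D ∖ (T ∖ D) ⊆ (D ∪ T) ∩ D.

Reverse inclusion. Let x ∈ (D ∪ T) ∩ D. Then either x ∈ D and x ∉ T; or x ∈ T ∩ D. In each case x ∈ D ∖ (T ∖ D), so (D ∪ T) ∩ D ⊆ D ∖ (T ∖ D).

Both inclusions hold; the sets are equal.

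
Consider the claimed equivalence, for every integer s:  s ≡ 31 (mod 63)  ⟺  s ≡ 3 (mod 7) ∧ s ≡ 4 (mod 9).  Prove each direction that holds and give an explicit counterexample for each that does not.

[⇒] Suppose s ≡ 31 (mod 63); write s = 63j + 31. Since 7 ∣ 63, reducing mod 7 gives s ≡ 31 ≡ 3 (mod 7); since 9 ∣ 63, reducing mod 9 gives s ≡ 31 ≡ 4 (mod 9).

[⇐] Conversely, if s ≡ 3 (mod 7) and s ≡ 4 (mod 9), then by the Chinese remainder theorem s ≡ 31 (mod 63). This is exactly s ≡ 31 (mod 63).

Both directions hold; the statement is true.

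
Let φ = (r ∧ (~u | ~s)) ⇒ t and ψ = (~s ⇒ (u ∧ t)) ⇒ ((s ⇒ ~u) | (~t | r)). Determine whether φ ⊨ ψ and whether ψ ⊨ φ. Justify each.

Neither direction holds.

[⇒] This fails. Under t = T, s = T, r = F, u = T, the left side is true but the right side is false.

[⇐] This fails. Under t = F, s = F, r = T, u = F, the left side is false but the right side is true.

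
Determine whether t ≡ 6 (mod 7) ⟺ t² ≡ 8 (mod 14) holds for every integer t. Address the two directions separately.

[⇒] This fails: take t = 13. Then 13 ≡ 6 (mod 7), but 13² = 169 ≡ 1 (mod 14), not 8.

[⇐] This fails: take t = 8. Then 8² = 64 ≡ 8 (mod 14), yet 8 ≡ 1 (mod 7), not 6.

Neither direction holds.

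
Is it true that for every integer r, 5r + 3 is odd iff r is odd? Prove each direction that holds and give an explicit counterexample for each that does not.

Both directions fail.

(→) This fails: r = 2 gives 5r + 3 = 13, which is odd, but 2 is even, not odd.

(←) This also fails: r = 1 is odd, but 5r + 3 = 8 is even, not odd.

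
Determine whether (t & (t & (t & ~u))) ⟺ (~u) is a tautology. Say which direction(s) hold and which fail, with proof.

Only the forward direction holds.

(⇒) Assume the antecedent. If u is true, the antecedent cannot hold. If u is false, ~u reduces to true regardless of the other variables. Either way ~u holds.

(⇐) This fails. Under u = F, t = F, the left side is false but the right side is true.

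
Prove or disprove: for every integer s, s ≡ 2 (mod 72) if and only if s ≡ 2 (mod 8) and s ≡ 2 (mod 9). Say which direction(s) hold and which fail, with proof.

The biconditional holds.

Forward direction. Suppose s ≡ 2 (mod 72); write s = 72j + 2. Since 8 ∣ 72, reducing mod 8 gives s ≡ 2 (mod 8); since 9 ∣ 72, reducing mod 9 gives s ≡ 2 (mod 9).

Converse. If s ≡ 2 (mod 8) and s ≡ 2 (mod 9), then by the Chinese remainder theorem s ≡ 2 (mod 72). This is exactly s ≡ 2 (mod 72).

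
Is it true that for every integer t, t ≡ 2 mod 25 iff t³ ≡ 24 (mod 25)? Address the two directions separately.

Neither direction holds.

(⟹) This fails: take t = 2. Then 2 ≡ 2 (mod 25), but 2³ = 8 ≡ 8 (mod 25), not 24.

(⟸) This fails: take t = 24. Then 24³ = 13824 ≡ 24 (mod 25), yet 24 ≡ 24 (mod 25), not 2.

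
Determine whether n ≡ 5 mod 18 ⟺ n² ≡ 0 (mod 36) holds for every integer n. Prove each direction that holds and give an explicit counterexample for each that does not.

Neither implication holds.

(→) This fails: take n = 5. Then 5 ≡ 5 (mod 18), but 5² = 25 ≡ 25 (mod 36), not 0.

(←) This fails: take n = 0. Then 0² = 0 ≡ 0 (mod 36), yet 0 ≡ 0 (mod 18), not 5.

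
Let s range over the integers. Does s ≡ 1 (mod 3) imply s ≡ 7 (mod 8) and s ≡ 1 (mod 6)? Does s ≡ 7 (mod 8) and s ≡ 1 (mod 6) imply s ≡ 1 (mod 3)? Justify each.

(⇐) If s ≡ 7 (mod 8) and s ≡ 1 (mod 6), then by the Chinese remainder theorem s ≡ 7 (mod 24). Since 7 ≡ 1 (mod 3) and 3 ∣ 24, we get s ≡ 1 (mod 3).

(⇒) This fails: s = 1 gives 1 ≡ 1 (mod 3) but 1 ≡ 1 (mod 8), so the conjunction on the right does not hold.

Not equivalent: only (⇐) holds.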